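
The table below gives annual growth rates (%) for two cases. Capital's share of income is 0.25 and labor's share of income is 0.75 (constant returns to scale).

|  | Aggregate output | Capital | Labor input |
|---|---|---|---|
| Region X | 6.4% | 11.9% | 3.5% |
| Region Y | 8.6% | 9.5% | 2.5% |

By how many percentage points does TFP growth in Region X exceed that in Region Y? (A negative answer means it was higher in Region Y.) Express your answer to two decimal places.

Labor's share = 1 − 0.25 = 0.75.
Region X: TFP = 6.4 − 2.975 − 2.625 = 0.8%.
Region Y: TFP = 8.6 − 2.375 − 1.875 = 4.35%.
Difference = 0.8 − (4.35) = -3.55 pp.

-3.55 percentage points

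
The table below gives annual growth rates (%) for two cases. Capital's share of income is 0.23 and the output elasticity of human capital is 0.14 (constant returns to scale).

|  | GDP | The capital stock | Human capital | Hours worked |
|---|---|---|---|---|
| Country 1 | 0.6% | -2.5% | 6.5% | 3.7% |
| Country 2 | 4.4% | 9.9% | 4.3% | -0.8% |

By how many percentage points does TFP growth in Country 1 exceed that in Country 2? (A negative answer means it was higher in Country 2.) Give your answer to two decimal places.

Labor's share = 1 − 0.23 − 0.14 = 0.63.
Country 1: TFP = 0.6 + 0.575 − 0.91 − 2.331 = -2.066%.
Country 2: TFP = 4.4 − 2.277 − 0.602 + 0.504 = 2.025%.
Difference = -2.066 − (2.025) = -4.091 pp.

-4.09 percentage points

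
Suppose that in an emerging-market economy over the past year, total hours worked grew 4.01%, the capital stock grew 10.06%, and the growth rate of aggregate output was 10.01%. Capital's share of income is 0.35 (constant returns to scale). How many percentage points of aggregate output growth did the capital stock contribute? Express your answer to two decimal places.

Contribution = share × growth = 0.35 × 10.06 = 3.521 pp.

3.52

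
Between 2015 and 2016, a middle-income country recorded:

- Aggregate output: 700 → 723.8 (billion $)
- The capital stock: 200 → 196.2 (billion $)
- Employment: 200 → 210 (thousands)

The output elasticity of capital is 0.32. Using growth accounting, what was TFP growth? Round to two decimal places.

0.61%

Aggregate output growth = (723.8 − 700) / 700 = 3.4%.
The capital stock growth = (196.2 − 200) / 200 = -1.9%.
Employment growth = (210 − 200) / 200 = 5%.
Labor's share = 1 − 0.32 = 0.68.
The capital stock: 0.32 × (-1.9) = -0.608 pp.
Employment: 0.68 × 5 = 3.4 pp.
TFP growth = 3.4 − 2.792 = 0.608%.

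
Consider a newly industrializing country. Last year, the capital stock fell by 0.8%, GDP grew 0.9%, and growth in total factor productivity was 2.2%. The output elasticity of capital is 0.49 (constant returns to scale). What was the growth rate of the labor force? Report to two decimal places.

Labor's share = 1 − 0.49 = 0.51.
gY = gA + 0.49×(-0.8) + 0.51×g.
0.51×g = 0.9 − 2.2 + 0.392 = -0.908.
g = -0.908 / 0.51 = -1.7804%.

-1.78%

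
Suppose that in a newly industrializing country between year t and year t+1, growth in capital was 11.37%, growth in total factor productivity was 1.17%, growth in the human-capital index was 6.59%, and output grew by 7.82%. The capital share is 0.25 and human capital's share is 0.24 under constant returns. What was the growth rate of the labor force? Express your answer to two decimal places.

Labor's share = 1 − 0.25 − 0.24 = 0.51.
gY = gA + 0.25×11.37 + 0.24×6.59 + 0.51×g.
0.51×g = 7.82 − 1.17 − 4.4241 = 2.2259.
g = 2.2259 / 0.51 = 4.3645%.

4.36%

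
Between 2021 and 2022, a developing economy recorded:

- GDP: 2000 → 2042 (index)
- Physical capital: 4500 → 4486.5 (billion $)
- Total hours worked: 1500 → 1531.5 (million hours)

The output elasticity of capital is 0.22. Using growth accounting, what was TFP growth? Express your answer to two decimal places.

0.53%

GDP growth = (2042 − 2000) / 2000 = 2.1%.
Physical capital growth = (4486.5 − 4500) / 4500 = -0.3%.
Total hours worked growth = (1531.5 − 1500) / 1500 = 2.1%.
Labor's share = 1 − 0.22 = 0.78.
Physical capital: 0.22 × (-0.3) = -0.066 pp.
Total hours worked: 0.78 × 2.1 = 1.638 pp.
TFP growth = 2.1 − 1.572 = 0.528%.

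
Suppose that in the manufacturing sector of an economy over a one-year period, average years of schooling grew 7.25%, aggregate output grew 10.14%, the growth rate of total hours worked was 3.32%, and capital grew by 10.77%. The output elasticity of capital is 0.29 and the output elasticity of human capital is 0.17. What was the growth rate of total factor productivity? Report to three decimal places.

Total factor productivity grew 3.991%.

Labor's share = 1 − 0.29 − 0.17 = 0.54.
Capital: 0.29 × 10.77 = 3.1233 pp.
Average years of schooling: 0.17 × 7.25 = 1.2325 pp.
Total hours worked: 0.54 × 3.32 = 1.7928 pp.
TFP growth = 10.14 − 6.1486 = 3.9914%.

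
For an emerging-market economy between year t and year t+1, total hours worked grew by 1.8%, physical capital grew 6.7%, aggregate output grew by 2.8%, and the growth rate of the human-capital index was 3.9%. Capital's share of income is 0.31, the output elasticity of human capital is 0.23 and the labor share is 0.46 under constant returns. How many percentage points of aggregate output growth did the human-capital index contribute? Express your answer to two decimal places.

0.90 percentage points

Contribution = share × growth = 0.23 × 3.9 = 0.897 pp.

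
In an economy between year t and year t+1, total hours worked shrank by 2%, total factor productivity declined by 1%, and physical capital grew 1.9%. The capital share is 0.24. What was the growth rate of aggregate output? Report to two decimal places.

-2.06%

Labor's share = 1 − 0.24 = 0.76.
Physical capital: 0.24 × 1.9 = 0.456 pp.
Total hours worked: 0.76 × (-2) = -1.52 pp.
Output growth = -1 + (-1.064) = -2.064%.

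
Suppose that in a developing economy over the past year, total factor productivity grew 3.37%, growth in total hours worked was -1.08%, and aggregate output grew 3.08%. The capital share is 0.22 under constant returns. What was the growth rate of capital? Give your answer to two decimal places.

Capital growth was 2.51%.

Labor's share = 1 − 0.22 = 0.78.
gY = gA + 0.78×(-1.08) + 0.22×g.
0.22×g = 3.08 − 3.37 + 0.8424 = 0.5524.
g = 0.5524 / 0.22 = 2.5109%.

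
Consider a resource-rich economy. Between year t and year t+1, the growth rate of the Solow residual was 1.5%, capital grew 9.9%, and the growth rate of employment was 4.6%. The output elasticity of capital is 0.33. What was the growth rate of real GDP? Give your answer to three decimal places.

Labor's share = 1 − 0.33 = 0.67.
Capital: 0.33 × 9.9 = 3.267 pp.
Employment: 0.67 × 4.6 = 3.082 pp.
Output growth = 1.5 + 6.349 = 7.849%.

Real GDP growth was 7.849%.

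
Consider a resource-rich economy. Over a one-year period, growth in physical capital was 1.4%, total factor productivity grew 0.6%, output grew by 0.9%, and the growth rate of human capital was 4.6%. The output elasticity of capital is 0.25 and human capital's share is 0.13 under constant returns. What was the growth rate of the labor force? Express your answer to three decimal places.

Labor's share = 1 − 0.25 − 0.13 = 0.62.
gY = gA + 0.25×1.4 + 0.13×4.6 + 0.62×g.
0.62×g = 0.9 − 0.6 − 0.948 = -0.648.
g = -0.648 / 0.62 = -1.04516%.

-1.045%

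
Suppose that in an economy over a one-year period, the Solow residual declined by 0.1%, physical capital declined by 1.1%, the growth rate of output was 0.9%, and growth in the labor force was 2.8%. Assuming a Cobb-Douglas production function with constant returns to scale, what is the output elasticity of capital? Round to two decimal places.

gY = gA + α·gK + (1−α)·gL, so gY − gA − gL = α(gK − gL).
0.9 + 0.1 − 2.8 = α × (-1.1 − 2.8).
-1.8 = -3.9 α, so α = 0.4615.

0.46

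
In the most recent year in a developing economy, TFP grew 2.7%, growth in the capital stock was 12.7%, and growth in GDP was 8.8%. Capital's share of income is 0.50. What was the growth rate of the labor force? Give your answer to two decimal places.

Labor's share = 1 − 0.5 = 0.5.
gY = gA + 0.5×12.7 + 0.5×g.
0.5×g = 8.8 − 2.7 − 6.35 = -0.25.
g = -0.25 / 0.5 = -0.5%.

-0.50%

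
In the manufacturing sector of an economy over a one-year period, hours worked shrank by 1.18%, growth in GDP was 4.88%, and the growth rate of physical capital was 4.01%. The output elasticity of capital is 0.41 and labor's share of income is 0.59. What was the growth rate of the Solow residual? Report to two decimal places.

Labor's share = 1 − 0.41 = 0.59.
Physical capital: 0.41 × 4.01 = 1.6441 pp.
Hours worked: 0.59 × (-1.18) = -0.6962 pp.
TFP growth = 4.88 − 0.9479 = 3.9321%.

3.93%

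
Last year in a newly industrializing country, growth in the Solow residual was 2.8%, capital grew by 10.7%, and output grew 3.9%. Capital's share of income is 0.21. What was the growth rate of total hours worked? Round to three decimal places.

-1.452%

Labor's share = 1 − 0.21 = 0.79.
gY = gA + 0.21×10.7 + 0.79×g.
0.79×g = 3.9 − 2.8 − 2.247 = -1.147.
g = -1.147 / 0.79 = -1.4519%.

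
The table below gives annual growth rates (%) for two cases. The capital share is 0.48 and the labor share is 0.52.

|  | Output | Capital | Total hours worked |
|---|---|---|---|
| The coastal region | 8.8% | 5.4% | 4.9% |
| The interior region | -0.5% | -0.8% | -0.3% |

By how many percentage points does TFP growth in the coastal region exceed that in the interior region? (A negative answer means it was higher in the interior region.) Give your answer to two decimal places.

3.62 percentage points

Labor's share = 1 − 0.48 = 0.52.
The coastal region: TFP = 8.8 − 2.592 − 2.548 = 3.66%.
The interior region: TFP = -0.5 + 0.384 + 0.156 = 0.04%.
Difference = 3.66 − (0.04) = 3.62 pp.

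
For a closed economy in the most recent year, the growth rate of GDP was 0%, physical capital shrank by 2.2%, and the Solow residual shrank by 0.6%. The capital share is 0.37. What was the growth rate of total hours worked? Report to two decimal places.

Labor's share = 1 − 0.37 = 0.63.
gY = gA + 0.37×(-2.2) + 0.63×g.
0.63×g = 0 + 0.6 + 0.814 = 1.414.
g = 1.414 / 0.63 = 2.2444%.

2.24%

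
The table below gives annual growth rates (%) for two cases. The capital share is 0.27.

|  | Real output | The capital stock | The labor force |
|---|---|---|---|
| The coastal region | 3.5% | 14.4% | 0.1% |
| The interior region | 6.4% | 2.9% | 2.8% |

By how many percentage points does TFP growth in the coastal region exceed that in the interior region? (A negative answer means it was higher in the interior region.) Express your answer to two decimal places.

Labor's share = 1 − 0.27 = 0.73.
The coastal region: TFP = 3.5 − 3.888 − 0.073 = -0.461%.
The interior region: TFP = 6.4 − 0.783 − 2.044 = 3.573%.
Difference = -0.461 − (3.573) = -4.034 pp.

-4.03 percentage points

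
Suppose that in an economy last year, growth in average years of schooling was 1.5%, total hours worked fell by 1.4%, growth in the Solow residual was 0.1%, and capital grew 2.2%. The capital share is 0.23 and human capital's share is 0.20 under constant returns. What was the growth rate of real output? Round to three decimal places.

Real output growth was 0.108%.

Labor's share = 1 − 0.23 − 0.2 = 0.57.
Capital: 0.23 × 2.2 = 0.506 pp.
Average years of schooling: 0.2 × 1.5 = 0.3 pp.
Total hours worked: 0.57 × (-1.4) = -0.798 pp.
Output growth = 0.1 + 0.008 = 0.108%.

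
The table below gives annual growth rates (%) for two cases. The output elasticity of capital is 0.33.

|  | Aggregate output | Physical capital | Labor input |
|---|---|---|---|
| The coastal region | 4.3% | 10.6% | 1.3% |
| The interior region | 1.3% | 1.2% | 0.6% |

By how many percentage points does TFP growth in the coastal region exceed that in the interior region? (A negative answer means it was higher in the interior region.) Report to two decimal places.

Labor's share = 1 − 0.33 = 0.67.
The coastal region: TFP = 4.3 − 3.498 − 0.871 = -0.069%.
The interior region: TFP = 1.3 − 0.396 − 0.402 = 0.502%.
Difference = -0.069 − (0.502) = -0.571 pp.

-0.57 percentage points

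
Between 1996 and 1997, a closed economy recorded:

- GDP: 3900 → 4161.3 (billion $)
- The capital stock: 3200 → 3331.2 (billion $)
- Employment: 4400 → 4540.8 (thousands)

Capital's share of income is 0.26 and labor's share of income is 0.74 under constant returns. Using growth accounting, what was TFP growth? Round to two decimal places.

GDP growth = (4161.3 − 3900) / 3900 = 6.7%.
The capital stock growth = (3331.2 − 3200) / 3200 = 4.1%.
Employment growth = (4540.8 − 4400) / 4400 = 3.2%.
Labor's share = 1 − 0.26 = 0.74.
The capital stock: 0.26 × 4.1 = 1.066 pp.
Employment: 0.74 × 3.2 = 2.368 pp.
TFP growth = 6.7 − 3.434 = 3.266%.

TFP growth was 3.27%.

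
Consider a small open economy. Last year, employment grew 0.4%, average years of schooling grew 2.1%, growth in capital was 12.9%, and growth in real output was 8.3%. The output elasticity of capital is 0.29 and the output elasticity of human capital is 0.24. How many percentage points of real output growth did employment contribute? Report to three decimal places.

0.188 pp

Labor's share = 1 − 0.29 − 0.24 = 0.47.
Contribution = share × growth = 0.47 × 0.4 = 0.188 pp.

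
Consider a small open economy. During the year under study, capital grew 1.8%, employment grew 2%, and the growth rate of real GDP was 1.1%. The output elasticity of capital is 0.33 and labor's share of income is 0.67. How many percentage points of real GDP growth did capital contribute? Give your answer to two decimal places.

Contribution = share × growth = 0.33 × 1.8 = 0.594 pp.

0.59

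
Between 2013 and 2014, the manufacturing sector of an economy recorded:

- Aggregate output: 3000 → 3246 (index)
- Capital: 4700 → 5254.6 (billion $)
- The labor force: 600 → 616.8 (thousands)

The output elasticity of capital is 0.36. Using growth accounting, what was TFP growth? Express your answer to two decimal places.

TFP grew 2.16%.

Aggregate output growth = (3246 − 3000) / 3000 = 8.2%.
Capital growth = (5254.6 − 4700) / 4700 = 11.8%.
The labor force growth = (616.8 − 600) / 600 = 2.8%.
Labor's share = 1 − 0.36 = 0.64.
Capital: 0.36 × 11.8 = 4.248 pp.
The labor force: 0.64 × 2.8 = 1.792 pp.
TFP growth = 8.2 − 6.04 = 2.16%.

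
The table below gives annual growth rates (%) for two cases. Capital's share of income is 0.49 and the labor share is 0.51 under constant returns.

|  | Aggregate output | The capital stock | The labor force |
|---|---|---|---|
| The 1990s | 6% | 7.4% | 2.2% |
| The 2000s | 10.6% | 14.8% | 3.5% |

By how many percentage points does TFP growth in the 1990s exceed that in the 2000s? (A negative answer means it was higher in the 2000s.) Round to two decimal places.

-0.31 percentage points

Labor's share = 1 − 0.49 = 0.51.
The 1990s: TFP = 6 − 3.626 − 1.122 = 1.252%.
The 2000s: TFP = 10.6 − 7.252 − 1.785 = 1.563%.
Difference = 1.252 − (1.563) = -0.311 pp.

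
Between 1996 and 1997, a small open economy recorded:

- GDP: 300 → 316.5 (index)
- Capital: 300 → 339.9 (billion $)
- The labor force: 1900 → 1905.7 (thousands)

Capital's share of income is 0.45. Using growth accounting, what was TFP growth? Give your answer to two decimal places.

GDP growth = (316.5 − 300) / 300 = 5.5%.
Capital growth = (339.9 − 300) / 300 = 13.3%.
The labor force growth = (1905.7 − 1900) / 1900 = 0.3%.
Labor's share = 1 − 0.45 = 0.55.
Capital: 0.45 × 13.3 = 5.985 pp.
The labor force: 0.55 × 0.3 = 0.165 pp.
TFP growth = 5.5 − 6.15 = -0.65%.

-0.65%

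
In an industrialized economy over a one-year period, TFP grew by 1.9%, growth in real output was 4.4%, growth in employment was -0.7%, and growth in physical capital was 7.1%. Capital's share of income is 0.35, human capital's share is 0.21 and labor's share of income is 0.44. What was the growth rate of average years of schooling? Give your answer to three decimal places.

Average years of schooling growth was 1.538%.

Labor's share = 1 − 0.35 − 0.21 = 0.44.
gY = gA + 0.35×7.1 + 0.44×(-0.7) + 0.21×g.
0.21×g = 4.4 − 1.9 − 2.177 = 0.323.
g = 0.323 / 0.21 = 1.5381%.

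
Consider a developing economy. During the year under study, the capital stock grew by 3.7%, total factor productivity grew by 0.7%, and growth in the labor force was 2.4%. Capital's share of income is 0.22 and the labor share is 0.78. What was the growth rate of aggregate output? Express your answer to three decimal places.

Labor's share = 1 − 0.22 = 0.78.
The capital stock: 0.22 × 3.7 = 0.814 pp.
The labor force: 0.78 × 2.4 = 1.872 pp.
Output growth = 0.7 + 2.686 = 3.386%.

Aggregate output growth was 3.386%.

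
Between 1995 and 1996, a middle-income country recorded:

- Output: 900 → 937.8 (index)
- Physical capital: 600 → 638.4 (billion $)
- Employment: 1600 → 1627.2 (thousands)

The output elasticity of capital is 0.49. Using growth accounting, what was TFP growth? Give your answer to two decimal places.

TFP grew 0.20%.

Output growth = (937.8 − 900) / 900 = 4.2%.
Physical capital growth = (638.4 − 600) / 600 = 6.4%.
Employment growth = (1627.2 − 1600) / 1600 = 1.7%.
Labor's share = 1 − 0.49 = 0.51.
Physical capital: 0.49 × 6.4 = 3.136 pp.
Employment: 0.51 × 1.7 = 0.867 pp.
TFP growth = 4.2 − 4.003 = 0.197%.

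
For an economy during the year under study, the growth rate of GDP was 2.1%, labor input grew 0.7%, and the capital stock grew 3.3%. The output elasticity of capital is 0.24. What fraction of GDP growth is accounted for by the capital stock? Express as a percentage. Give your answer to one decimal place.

The capital stock contributed 0.24 × 3.3 = 0.792 pp.
Share of growth = 0.792 / 2.1 × 100 = 37.714%.

37.7%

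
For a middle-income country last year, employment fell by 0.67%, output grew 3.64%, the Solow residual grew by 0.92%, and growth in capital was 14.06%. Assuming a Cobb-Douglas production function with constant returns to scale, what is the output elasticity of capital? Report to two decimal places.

0.23

gY = gA + α·gK + (1−α)·gL, so gY − gA − gL = α(gK − gL).
3.64 − 0.92 + 0.67 = α × (14.06 − (-0.67)).
3.39 = 14.73 α, so α = 0.2301.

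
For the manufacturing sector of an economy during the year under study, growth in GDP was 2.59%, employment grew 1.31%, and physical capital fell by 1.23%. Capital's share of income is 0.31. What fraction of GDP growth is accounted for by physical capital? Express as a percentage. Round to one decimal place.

-14.7%

Physical capital contributed 0.31 × (-1.23) = -0.3813 pp.
Share of growth = -0.3813 / 2.59 × 100 = -14.722%.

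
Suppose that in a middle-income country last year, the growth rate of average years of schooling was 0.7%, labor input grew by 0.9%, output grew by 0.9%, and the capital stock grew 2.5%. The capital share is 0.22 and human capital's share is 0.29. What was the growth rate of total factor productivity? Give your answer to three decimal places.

Labor's share = 1 − 0.22 − 0.29 = 0.49.
The capital stock: 0.22 × 2.5 = 0.55 pp.
Average years of schooling: 0.29 × 0.7 = 0.203 pp.
Labor input: 0.49 × 0.9 = 0.441 pp.
TFP growth = 0.9 − 1.194 = -0.294%.

-0.294%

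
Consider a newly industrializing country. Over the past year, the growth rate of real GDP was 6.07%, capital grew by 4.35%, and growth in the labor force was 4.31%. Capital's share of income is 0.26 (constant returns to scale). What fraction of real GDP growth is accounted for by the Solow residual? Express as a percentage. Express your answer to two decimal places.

28.82%

Labor's share = 1 − 0.26 = 0.74.
Capital: 0.26 × 4.35 = 1.131 pp.
The labor force: 0.74 × 4.31 = 3.1894 pp.
TFP growth = 6.07 − 4.3204 = 1.7496%.
TFP share of growth = 1.7496 / 6.07 × 100 = 28.8237%.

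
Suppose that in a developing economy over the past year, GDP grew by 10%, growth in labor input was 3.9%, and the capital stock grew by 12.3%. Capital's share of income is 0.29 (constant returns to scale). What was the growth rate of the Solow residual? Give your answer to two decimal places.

3.66%

Labor's share = 1 − 0.29 = 0.71.
The capital stock: 0.29 × 12.3 = 3.567 pp.
Labor input: 0.71 × 3.9 = 2.769 pp.
TFP growth = 10 − 6.336 = 3.664%.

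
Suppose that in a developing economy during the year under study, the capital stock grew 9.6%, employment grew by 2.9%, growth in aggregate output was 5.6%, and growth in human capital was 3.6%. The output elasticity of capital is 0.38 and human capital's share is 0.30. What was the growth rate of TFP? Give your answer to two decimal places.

Labor's share = 1 − 0.38 − 0.3 = 0.32.
The capital stock: 0.38 × 9.6 = 3.648 pp.
Human capital: 0.3 × 3.6 = 1.08 pp.
Employment: 0.32 × 2.9 = 0.928 pp.
TFP growth = 5.6 − 5.656 = -0.056%.

-0.06%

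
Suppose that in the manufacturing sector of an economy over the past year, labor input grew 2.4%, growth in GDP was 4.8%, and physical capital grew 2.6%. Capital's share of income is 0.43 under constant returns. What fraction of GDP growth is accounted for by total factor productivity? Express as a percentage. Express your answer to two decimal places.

Labor's share = 1 − 0.43 = 0.57.
Physical capital: 0.43 × 2.6 = 1.118 pp.
Labor input: 0.57 × 2.4 = 1.368 pp.
TFP growth = 4.8 − 2.486 = 2.314%.
TFP share of growth = 2.314 / 4.8 × 100 = 48.2083%.

Total factor productivity accounted for 48.21% of growth.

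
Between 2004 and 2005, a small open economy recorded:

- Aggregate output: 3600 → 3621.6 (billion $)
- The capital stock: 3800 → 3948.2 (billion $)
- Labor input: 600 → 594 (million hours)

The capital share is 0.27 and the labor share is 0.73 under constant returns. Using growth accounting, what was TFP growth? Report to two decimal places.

Aggregate output growth = (3621.6 − 3600) / 3600 = 0.6%.
The capital stock growth = (3948.2 − 3800) / 3800 = 3.9%.
Labor input growth = (594 − 600) / 600 = -1%.
Labor's share = 1 − 0.27 = 0.73.
The capital stock: 0.27 × 3.9 = 1.053 pp.
Labor input: 0.73 × (-1) = -0.73 pp.
TFP growth = 0.6 − 0.323 = 0.277%.

TFP grew 0.28%.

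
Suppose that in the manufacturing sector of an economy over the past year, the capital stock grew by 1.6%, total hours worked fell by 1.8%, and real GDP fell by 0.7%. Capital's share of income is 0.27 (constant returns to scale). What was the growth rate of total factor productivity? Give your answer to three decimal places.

Labor's share = 1 − 0.27 = 0.73.
The capital stock: 0.27 × 1.6 = 0.432 pp.
Total hours worked: 0.73 × (-1.8) = -1.314 pp.
TFP growth = -0.7 + 0.882 = 0.182%.

0.182%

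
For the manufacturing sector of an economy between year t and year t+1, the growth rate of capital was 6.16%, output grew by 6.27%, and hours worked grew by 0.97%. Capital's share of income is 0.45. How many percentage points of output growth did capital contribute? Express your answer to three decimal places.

Contribution = share × growth = 0.45 × 6.16 = 2.772 pp.

2.772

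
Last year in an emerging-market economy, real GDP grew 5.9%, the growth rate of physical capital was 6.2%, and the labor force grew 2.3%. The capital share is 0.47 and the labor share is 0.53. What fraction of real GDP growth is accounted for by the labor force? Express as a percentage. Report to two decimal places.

20.66%

Labor's share = 1 − 0.47 = 0.53.
The labor force contributed 0.53 × 2.3 = 1.219 pp.
Share of growth = 1.219 / 5.9 × 100 = 20.661%.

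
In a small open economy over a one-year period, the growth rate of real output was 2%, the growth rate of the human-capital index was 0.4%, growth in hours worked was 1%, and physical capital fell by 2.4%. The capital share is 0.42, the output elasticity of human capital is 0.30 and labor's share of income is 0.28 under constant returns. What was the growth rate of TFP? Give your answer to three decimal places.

Labor's share = 1 − 0.42 − 0.3 = 0.28.
Physical capital: 0.42 × (-2.4) = -1.008 pp.
The human-capital index: 0.3 × 0.4 = 0.12 pp.
Hours worked: 0.28 × 1 = 0.28 pp.
TFP growth = 2 + 0.608 = 2.608%.

TFP grew 2.608%.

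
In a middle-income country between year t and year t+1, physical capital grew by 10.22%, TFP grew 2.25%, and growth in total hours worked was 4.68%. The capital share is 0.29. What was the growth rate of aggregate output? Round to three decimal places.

Labor's share = 1 − 0.29 = 0.71.
Physical capital: 0.29 × 10.22 = 2.9638 pp.
Total hours worked: 0.71 × 4.68 = 3.3228 pp.
Output growth = 2.25 + 6.2866 = 8.5366%.

Aggregate output growth was 8.537%.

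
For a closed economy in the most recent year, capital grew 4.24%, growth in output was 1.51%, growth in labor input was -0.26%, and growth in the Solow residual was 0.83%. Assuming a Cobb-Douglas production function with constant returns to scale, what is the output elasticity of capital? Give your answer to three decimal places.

0.209

gY = gA + α·gK + (1−α)·gL, so gY − gA − gL = α(gK − gL).
1.51 − 0.83 + 0.26 = α × (4.24 − (-0.26)).
0.94 = 4.5 α, so α = 0.20889.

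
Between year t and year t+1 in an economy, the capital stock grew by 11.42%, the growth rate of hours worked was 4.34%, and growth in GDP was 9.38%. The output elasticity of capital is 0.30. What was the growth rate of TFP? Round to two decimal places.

Labor's share = 1 − 0.3 = 0.7.
The capital stock: 0.3 × 11.42 = 3.426 pp.
Hours worked: 0.7 × 4.34 = 3.038 pp.
TFP growth = 9.38 − 6.464 = 2.916%.

2.92%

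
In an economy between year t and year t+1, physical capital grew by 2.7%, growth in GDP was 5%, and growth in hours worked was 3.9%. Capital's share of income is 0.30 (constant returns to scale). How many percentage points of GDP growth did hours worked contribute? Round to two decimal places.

Labor's share = 1 − 0.3 = 0.7.
Contribution = share × growth = 0.7 × 3.9 = 2.73 pp.

2.73 pp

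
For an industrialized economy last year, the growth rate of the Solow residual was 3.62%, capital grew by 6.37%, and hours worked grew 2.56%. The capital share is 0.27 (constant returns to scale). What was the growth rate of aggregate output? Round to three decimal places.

Labor's share = 1 − 0.27 = 0.73.
Capital: 0.27 × 6.37 = 1.7199 pp.
Hours worked: 0.73 × 2.56 = 1.8688 pp.
Output growth = 3.62 + 3.5887 = 7.2087%.

Aggregate output growth was 7.209%.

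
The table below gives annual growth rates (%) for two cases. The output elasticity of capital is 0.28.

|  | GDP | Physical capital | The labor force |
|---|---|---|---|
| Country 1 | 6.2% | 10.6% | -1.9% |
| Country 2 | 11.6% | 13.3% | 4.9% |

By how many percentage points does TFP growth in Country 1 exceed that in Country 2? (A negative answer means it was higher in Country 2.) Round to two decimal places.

0.25 percentage points

Labor's share = 1 − 0.28 = 0.72.
Country 1: TFP = 6.2 − 2.968 + 1.368 = 4.6%.
Country 2: TFP = 11.6 − 3.724 − 3.528 = 4.348%.
Difference = 4.6 − (4.348) = 0.252 pp.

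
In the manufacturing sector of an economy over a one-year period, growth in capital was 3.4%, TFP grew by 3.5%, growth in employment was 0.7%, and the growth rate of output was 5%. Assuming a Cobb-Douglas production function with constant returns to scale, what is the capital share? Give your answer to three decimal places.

gY = gA + α·gK + (1−α)·gL, so gY − gA − gL = α(gK − gL).
5 − 3.5 − 0.7 = α × (3.4 − 0.7).
0.8 = 2.7 α, so α = 0.2963.

0.296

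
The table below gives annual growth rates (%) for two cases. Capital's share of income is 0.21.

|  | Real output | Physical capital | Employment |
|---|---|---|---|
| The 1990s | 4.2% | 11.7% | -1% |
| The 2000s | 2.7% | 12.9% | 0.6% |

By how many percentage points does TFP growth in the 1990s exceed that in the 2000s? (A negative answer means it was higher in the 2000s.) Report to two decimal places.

3.02 percentage points

Labor's share = 1 − 0.21 = 0.79.
The 1990s: TFP = 4.2 − 2.457 + 0.79 = 2.533%.
The 2000s: TFP = 2.7 − 2.709 − 0.474 = -0.483%.
Difference = 2.533 − (-0.483) = 3.016 pp.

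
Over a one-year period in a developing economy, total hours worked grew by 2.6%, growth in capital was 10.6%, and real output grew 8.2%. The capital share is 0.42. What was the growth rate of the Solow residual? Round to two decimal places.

Labor's share = 1 − 0.42 = 0.58.
Capital: 0.42 × 10.6 = 4.452 pp.
Total hours worked: 0.58 × 2.6 = 1.508 pp.
TFP growth = 8.2 − 5.96 = 2.24%.

The Solow residual growth was 2.24%.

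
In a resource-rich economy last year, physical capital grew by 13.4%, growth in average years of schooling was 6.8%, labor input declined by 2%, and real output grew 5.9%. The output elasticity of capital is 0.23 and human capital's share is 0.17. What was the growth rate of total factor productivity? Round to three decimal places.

Labor's share = 1 − 0.23 − 0.17 = 0.6.
Physical capital: 0.23 × 13.4 = 3.082 pp.
Average years of schooling: 0.17 × 6.8 = 1.156 pp.
Labor input: 0.6 × (-2) = -1.2 pp.
TFP growth = 5.9 − 3.038 = 2.862%.

Total factor productivity grew 2.862%.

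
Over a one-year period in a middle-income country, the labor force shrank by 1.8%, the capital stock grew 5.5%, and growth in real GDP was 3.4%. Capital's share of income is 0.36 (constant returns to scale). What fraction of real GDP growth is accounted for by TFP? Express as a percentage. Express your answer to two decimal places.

TFP accounted for 75.65% of growth.

Labor's share = 1 − 0.36 = 0.64.
The capital stock: 0.36 × 5.5 = 1.98 pp.
The labor force: 0.64 × (-1.8) = -1.152 pp.
TFP growth = 3.4 − 0.828 = 2.572%.
TFP share of growth = 2.572 / 3.4 × 100 = 75.6471%.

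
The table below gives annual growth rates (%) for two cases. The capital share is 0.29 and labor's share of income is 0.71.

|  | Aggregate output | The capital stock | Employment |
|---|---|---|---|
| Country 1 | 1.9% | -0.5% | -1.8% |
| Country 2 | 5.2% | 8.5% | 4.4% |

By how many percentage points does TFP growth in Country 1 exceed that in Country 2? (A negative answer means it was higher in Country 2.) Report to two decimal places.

3.71 percentage points

Labor's share = 1 − 0.29 = 0.71.
Country 1: TFP = 1.9 + 0.145 + 1.278 = 3.323%.
Country 2: TFP = 5.2 − 2.465 − 3.124 = -0.389%.
Difference = 3.323 − (-0.389) = 3.712 pp.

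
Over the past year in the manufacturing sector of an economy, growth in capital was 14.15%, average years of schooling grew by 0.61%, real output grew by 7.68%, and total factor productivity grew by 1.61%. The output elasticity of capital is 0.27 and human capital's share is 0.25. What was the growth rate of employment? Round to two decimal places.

Employment growth was 4.37%.

Labor's share = 1 − 0.27 − 0.25 = 0.48.
gY = gA + 0.27×14.15 + 0.25×0.61 + 0.48×g.
0.48×g = 7.68 − 1.61 − 3.973 = 2.097.
g = 2.097 / 0.48 = 4.3688%.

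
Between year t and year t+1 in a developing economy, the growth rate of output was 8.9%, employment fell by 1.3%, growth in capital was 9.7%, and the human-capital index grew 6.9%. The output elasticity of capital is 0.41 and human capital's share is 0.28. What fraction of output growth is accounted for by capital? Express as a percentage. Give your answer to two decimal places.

Capital accounted for 44.69% of growth.

Capital contributed 0.41 × 9.7 = 3.977 pp.
Share of growth = 3.977 / 8.9 × 100 = 44.6854%.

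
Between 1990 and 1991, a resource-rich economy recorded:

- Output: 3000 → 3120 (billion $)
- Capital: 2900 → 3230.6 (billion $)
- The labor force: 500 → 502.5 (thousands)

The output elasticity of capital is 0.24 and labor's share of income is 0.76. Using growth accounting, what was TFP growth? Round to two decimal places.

0.88%

Output growth = (3120 − 3000) / 3000 = 4%.
Capital growth = (3230.6 − 2900) / 2900 = 11.4%.
The labor force growth = (502.5 − 500) / 500 = 0.5%.
Labor's share = 1 − 0.24 = 0.76.
Capital: 0.24 × 11.4 = 2.736 pp.
The labor force: 0.76 × 0.5 = 0.38 pp.
TFP growth = 4 − 3.116 = 0.884%.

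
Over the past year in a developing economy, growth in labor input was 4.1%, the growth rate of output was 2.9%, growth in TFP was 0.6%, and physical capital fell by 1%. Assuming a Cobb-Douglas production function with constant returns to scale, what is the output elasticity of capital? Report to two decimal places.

gY = gA + α·gK + (1−α)·gL, so gY − gA − gL = α(gK − gL).
2.9 − 0.6 − 4.1 = α × (-1 − 4.1).
-1.8 = -5.1 α, so α = 0.3529.

α = 0.35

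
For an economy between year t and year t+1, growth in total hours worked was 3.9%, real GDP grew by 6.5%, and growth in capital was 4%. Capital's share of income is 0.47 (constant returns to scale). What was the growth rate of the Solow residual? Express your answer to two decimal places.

The Solow residual grew 2.55%.

Labor's share = 1 − 0.47 = 0.53.
Capital: 0.47 × 4 = 1.88 pp.
Total hours worked: 0.53 × 3.9 = 2.067 pp.
TFP growth = 6.5 − 3.947 = 2.553%.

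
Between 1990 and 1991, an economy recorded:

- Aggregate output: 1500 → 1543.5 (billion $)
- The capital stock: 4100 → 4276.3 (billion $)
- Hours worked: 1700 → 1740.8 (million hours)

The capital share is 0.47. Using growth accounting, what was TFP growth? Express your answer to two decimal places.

Aggregate output growth = (1543.5 − 1500) / 1500 = 2.9%.
The capital stock growth = (4276.3 − 4100) / 4100 = 4.3%.
Hours worked growth = (1740.8 − 1700) / 1700 = 2.4%.
Labor's share = 1 − 0.47 = 0.53.
The capital stock: 0.47 × 4.3 = 2.021 pp.
Hours worked: 0.53 × 2.4 = 1.272 pp.
TFP growth = 2.9 − 3.293 = -0.393%.

-0.39%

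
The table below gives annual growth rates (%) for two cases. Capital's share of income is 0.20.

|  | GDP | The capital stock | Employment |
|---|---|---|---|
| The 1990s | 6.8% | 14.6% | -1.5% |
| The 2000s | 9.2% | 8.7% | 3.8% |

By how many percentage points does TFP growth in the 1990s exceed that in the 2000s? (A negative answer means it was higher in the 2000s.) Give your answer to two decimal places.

Labor's share = 1 − 0.2 = 0.8.
The 1990s: TFP = 6.8 − 2.92 + 1.2 = 5.08%.
The 2000s: TFP = 9.2 − 1.74 − 3.04 = 4.42%.
Difference = 5.08 − (4.42) = 0.66 pp.

0.66 percentage points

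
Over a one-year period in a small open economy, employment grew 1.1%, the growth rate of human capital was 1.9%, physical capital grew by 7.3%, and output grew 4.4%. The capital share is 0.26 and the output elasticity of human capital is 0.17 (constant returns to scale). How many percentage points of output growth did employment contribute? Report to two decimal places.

Labor's share = 1 − 0.26 − 0.17 = 0.57.
Contribution = share × growth = 0.57 × 1.1 = 0.627 pp.

0.63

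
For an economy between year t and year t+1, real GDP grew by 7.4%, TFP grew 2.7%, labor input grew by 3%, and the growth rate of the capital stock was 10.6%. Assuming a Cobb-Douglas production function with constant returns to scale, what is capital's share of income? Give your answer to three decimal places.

Capital's share of income is 0.224.

gY = gA + α·gK + (1−α)·gL, so gY − gA − gL = α(gK − gL).
7.4 − 2.7 − 3 = α × (10.6 − 3).
1.7 = 7.6 α, so α = 0.22368.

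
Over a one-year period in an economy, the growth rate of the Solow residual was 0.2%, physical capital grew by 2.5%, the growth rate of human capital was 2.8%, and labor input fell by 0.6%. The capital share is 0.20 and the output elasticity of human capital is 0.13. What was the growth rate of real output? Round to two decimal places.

Real output growth was 0.66%.

Labor's share = 1 − 0.2 − 0.13 = 0.67.
Physical capital: 0.2 × 2.5 = 0.5 pp.
Human capital: 0.13 × 2.8 = 0.364 pp.
Labor input: 0.67 × (-0.6) = -0.402 pp.
Output growth = 0.2 + 0.462 = 0.662%.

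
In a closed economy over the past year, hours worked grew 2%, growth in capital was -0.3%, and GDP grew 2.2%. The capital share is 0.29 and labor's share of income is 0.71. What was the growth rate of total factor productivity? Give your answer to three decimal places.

0.867%

Labor's share = 1 − 0.29 = 0.71.
Capital: 0.29 × (-0.3) = -0.087 pp.
Hours worked: 0.71 × 2 = 1.42 pp.
TFP growth = 2.2 − 1.333 = 0.867%.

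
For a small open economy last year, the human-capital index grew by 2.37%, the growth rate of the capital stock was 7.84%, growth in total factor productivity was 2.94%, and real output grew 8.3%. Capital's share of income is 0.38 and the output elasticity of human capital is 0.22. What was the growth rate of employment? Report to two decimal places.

4.65%

Labor's share = 1 − 0.38 − 0.22 = 0.4.
gY = gA + 0.38×7.84 + 0.22×2.37 + 0.4×g.
0.4×g = 8.3 − 2.94 − 3.5006 = 1.8594.
g = 1.8594 / 0.4 = 4.6485%.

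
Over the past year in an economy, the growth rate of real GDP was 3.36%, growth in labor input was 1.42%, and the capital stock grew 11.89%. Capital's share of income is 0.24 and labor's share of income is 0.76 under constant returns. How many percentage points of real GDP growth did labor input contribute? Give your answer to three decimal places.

1.079

Labor's share = 1 − 0.24 = 0.76.
Contribution = share × growth = 0.76 × 1.42 = 1.0792 pp.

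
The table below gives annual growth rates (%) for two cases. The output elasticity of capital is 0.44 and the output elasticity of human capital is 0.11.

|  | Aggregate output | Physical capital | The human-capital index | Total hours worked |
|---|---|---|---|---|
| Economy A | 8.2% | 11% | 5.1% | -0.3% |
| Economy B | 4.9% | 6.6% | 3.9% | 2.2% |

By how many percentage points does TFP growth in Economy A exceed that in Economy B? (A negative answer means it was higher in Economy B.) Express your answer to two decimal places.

2.36 percentage points

Labor's share = 1 − 0.44 − 0.11 = 0.45.
Economy A: TFP = 8.2 − 4.84 − 0.561 + 0.135 = 2.934%.
Economy B: TFP = 4.9 − 2.904 − 0.429 − 0.99 = 0.577%.
Difference = 2.934 − (0.577) = 2.357 pp.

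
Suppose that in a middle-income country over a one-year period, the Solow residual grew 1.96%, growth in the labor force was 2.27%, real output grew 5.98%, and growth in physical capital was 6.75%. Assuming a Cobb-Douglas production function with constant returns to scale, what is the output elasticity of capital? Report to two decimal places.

gY = gA + α·gK + (1−α)·gL, so gY − gA − gL = α(gK − gL).
5.98 − 1.96 − 2.27 = α × (6.75 − 2.27).
1.75 = 4.48 α, so α = 0.3906.

α = 0.39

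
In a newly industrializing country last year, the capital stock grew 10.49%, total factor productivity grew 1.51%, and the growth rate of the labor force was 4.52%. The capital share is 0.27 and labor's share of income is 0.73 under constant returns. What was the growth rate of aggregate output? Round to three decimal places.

Aggregate output grew 7.642%.

Labor's share = 1 − 0.27 = 0.73.
The capital stock: 0.27 × 10.49 = 2.8323 pp.
The labor force: 0.73 × 4.52 = 3.2996 pp.
Output growth = 1.51 + 6.1319 = 7.6419%.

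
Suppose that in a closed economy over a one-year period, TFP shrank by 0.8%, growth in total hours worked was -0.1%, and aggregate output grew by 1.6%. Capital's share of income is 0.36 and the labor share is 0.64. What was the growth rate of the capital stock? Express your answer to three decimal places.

Labor's share = 1 − 0.36 = 0.64.
gY = gA + 0.64×(-0.1) + 0.36×g.
0.36×g = 1.6 + 0.8 + 0.064 = 2.464.
g = 2.464 / 0.36 = 6.84444%.

6.844%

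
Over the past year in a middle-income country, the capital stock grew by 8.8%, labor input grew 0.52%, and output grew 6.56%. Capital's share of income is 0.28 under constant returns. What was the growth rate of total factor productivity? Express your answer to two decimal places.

Labor's share = 1 − 0.28 = 0.72.
The capital stock: 0.28 × 8.8 = 2.464 pp.
Labor input: 0.72 × 0.52 = 0.3744 pp.
TFP growth = 6.56 − 2.8384 = 3.7216%.

3.72%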